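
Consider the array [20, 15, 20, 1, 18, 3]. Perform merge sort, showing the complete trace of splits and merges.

Merge sort trace:

Split: [20, 15, 20, 1, 18, 3] -> [20, 15, 20] and [1, 18, 3]
  Split: [20, 15, 20] -> [20] and [15, 20]
    Split: [15, 20] -> [15] and [20]
    Merge: [15] + [20] -> [15, 20]
  Merge: [20] + [15, 20] -> [15, 20, 20]
  Split: [1, 18, 3] -> [1] and [18, 3]
    Split: [18, 3] -> [18] and [3]
    Merge: [18] + [3] -> [3, 18]
  Merge: [1] + [3, 18] -> [1, 3, 18]
Merge: [15, 20, 20] + [1, 3, 18] -> [1, 3, 15, 18, 20, 20]

Final sorted array: [1, 3, 15, 18, 20, 20]

The merge sort proceeds by recursively splitting the array and merging sorted halves.
After all merges, the sorted array is [1, 3, 15, 18, 20, 20].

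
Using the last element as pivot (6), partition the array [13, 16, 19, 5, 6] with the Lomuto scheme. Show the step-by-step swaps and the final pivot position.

Lomuto partition with pivot = 6:

Initial array: [13, 16, 19, 5, 6]

arr[0]=13 > 6: no swap
arr[1]=16 > 6: no swap
arr[2]=19 > 6: no swap
arr[3]=5 <= 6: swap with position 0, array becomes [5, 16, 19, 13, 6]

Place pivot at position 1: [5, 6, 19, 13, 16]
Pivot position: 1

After partitioning with pivot 6, the array becomes [5, 6, 19, 13, 16]. The pivot is placed at index 1. All elements to the left of the pivot are <= 6, and all elements to the right are > 6.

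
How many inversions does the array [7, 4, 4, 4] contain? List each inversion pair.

Finding inversions in [7, 4, 4, 4]:

(0, 1): arr[0]=7 > arr[1]=4
(0, 2): arr[0]=7 > arr[2]=4
(0, 3): arr[0]=7 > arr[3]=4

Total inversions: 3

The array has 3 inversion(s): (0,1), (0,2), (0,3). Each pair (i,j) satisfies i < j and arr[i] > arr[j].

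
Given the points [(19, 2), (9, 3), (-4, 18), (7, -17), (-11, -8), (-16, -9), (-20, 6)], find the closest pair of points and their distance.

Computing all pairwise distances among 7 points:

d((19, 2), (9, 3)) = 10.0499
d((19, 2), (-4, 18)) = 28.0179
d((19, 2), (7, -17)) = 22.4722
d((19, 2), (-11, -8)) = 31.6228
d((19, 2), (-16, -9)) = 36.6879
d((19, 2), (-20, 6)) = 39.2046
d((9, 3), (-4, 18)) = 19.8494
d((9, 3), (7, -17)) = 20.0998
d((9, 3), (-11, -8)) = 22.8254
d((9, 3), (-16, -9)) = 27.7308
d((9, 3), (-20, 6)) = 29.1548
d((-4, 18), (7, -17)) = 36.6879
d((-4, 18), (-11, -8)) = 26.9258
d((-4, 18), (-16, -9)) = 29.5466
d((-4, 18), (-20, 6)) = 20.0
d((7, -17), (-11, -8)) = 20.1246
d((7, -17), (-16, -9)) = 24.3516
d((7, -17), (-20, 6)) = 35.4683
d((-11, -8), (-16, -9)) = 5.099 <-- minimum
d((-11, -8), (-20, 6)) = 16.6433
d((-16, -9), (-20, 6)) = 15.5242

Closest pair: (-11, -8) and (-16, -9) with distance 5.099

The closest pair is (-11, -8) and (-16, -9) with Euclidean distance 5.099. For 7 points, brute-force pairwise comparison is shown above. For large n, the divide-and-conquer algorithm (sort by x, recurse on halves, check the dividing strip) achieves O(n log n).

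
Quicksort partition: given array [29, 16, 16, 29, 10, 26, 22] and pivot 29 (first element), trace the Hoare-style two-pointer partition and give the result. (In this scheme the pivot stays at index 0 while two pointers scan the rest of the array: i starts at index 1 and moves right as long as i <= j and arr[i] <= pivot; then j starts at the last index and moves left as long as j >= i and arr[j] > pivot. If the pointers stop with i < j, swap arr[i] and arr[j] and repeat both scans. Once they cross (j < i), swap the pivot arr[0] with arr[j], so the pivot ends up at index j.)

Hoare-style two-pointer partition with pivot = 29:

Initial array: [29, 16, 16, 29, 10, 26, 22]

Pointers start at i = 1, j = 6.
i ends at 7, j ends at 6: the pointers have crossed (j < i), so scanning stops.

Swap pivot arr[0] with arr[6] to place pivot at position 6: [22, 16, 16, 29, 10, 26, 29]
Pivot position: 6

After partitioning with pivot 29, the array becomes [22, 16, 16, 29, 10, 26, 29]. The pivot is placed at index 6. All elements to the left of the pivot are <= 29, and all elements to the right are > 29.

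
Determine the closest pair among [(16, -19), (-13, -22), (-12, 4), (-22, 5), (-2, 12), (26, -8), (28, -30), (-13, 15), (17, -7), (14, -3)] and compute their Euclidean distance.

Computing all pairwise distances among 10 points:

d((16, -19), (-13, -22)) = 29.1548
d((16, -19), (-12, 4)) = 36.2353
d((16, -19), (-22, 5)) = 44.9444
d((16, -19), (-2, 12)) = 35.8469
d((16, -19), (26, -8)) = 14.8661
d((16, -19), (28, -30)) = 16.2788
d((16, -19), (-13, 15)) = 44.6878
d((16, -19), (17, -7)) = 12.0416
d((16, -19), (14, -3)) = 16.1245
d((-13, -22), (-12, 4)) = 26.0192
d((-13, -22), (-22, 5)) = 28.4605
d((-13, -22), (-2, 12)) = 35.7351
d((-13, -22), (26, -8)) = 41.4367
d((-13, -22), (28, -30)) = 41.7732
d((-13, -22), (-13, 15)) = 37.0
d((-13, -22), (17, -7)) = 33.541
d((-13, -22), (14, -3)) = 33.0151
d((-12, 4), (-22, 5)) = 10.0499
d((-12, 4), (-2, 12)) = 12.8062
d((-12, 4), (26, -8)) = 39.8497
d((-12, 4), (28, -30)) = 52.4976
d((-12, 4), (-13, 15)) = 11.0454
d((-12, 4), (17, -7)) = 31.0161
d((-12, 4), (14, -3)) = 26.9258
d((-22, 5), (-2, 12)) = 21.1896
d((-22, 5), (26, -8)) = 49.7293
d((-22, 5), (28, -30)) = 61.0328
d((-22, 5), (-13, 15)) = 13.4536
d((-22, 5), (17, -7)) = 40.8044
d((-22, 5), (14, -3)) = 36.8782
d((-2, 12), (26, -8)) = 34.4093
d((-2, 12), (28, -30)) = 51.614
d((-2, 12), (-13, 15)) = 11.4018
d((-2, 12), (17, -7)) = 26.8701
d((-2, 12), (14, -3)) = 21.9317
d((26, -8), (28, -30)) = 22.0907
d((26, -8), (-13, 15)) = 45.2769
d((26, -8), (17, -7)) = 9.0554
d((26, -8), (14, -3)) = 13.0
d((28, -30), (-13, 15)) = 60.8769
d((28, -30), (17, -7)) = 25.4951
d((28, -30), (14, -3)) = 30.4138
d((-13, 15), (17, -7)) = 37.2022
d((-13, 15), (14, -3)) = 32.45
d((17, -7), (14, -3)) = 5.0 <-- minimum

Closest pair: (17, -7) and (14, -3) with distance 5.0

The closest pair is (17, -7) and (14, -3) with Euclidean distance 5.0. For 10 points, brute-force pairwise comparison is shown above. For large n, the divide-and-conquer algorithm (sort by x, recurse on halves, check the dividing strip) achieves O(n log n).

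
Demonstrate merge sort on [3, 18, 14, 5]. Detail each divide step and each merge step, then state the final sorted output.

Merge sort trace:

Split: [3, 18, 14, 5] -> [3, 18] and [14, 5]
  Split: [3, 18] -> [3] and [18]
  Merge: [3] + [18] -> [3, 18]
  Split: [14, 5] -> [14] and [5]
  Merge: [14] + [5] -> [5, 14]
Merge: [3, 18] + [5, 14] -> [3, 5, 14, 18]

Final sorted array: [3, 5, 14, 18]

The merge sort proceeds by recursively splitting the array and merging sorted halves.
After all merges, the sorted array is [3, 5, 14, 18].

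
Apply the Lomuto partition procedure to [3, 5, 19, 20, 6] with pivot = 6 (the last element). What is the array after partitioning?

Lomuto partition with pivot = 6:

Initial array: [3, 5, 19, 20, 6]

arr[0]=3 <= 6: swap with position 0, array becomes [3, 5, 19, 20, 6]
arr[1]=5 <= 6: swap with position 1, array becomes [3, 5, 19, 20, 6]
arr[2]=19 > 6: no swap
arr[3]=20 > 6: no swap

Place pivot at position 2: [3, 5, 6, 20, 19]
Pivot position: 2

After partitioning with pivot 6, the array becomes [3, 5, 6, 20, 19]. The pivot is placed at index 2. All elements to the left of the pivot are <= 6, and all elements to the right are > 6.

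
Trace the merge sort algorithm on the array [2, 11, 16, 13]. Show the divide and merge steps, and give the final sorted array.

Merge sort trace:

Split: [2, 11, 16, 13] -> [2, 11] and [16, 13]
  Split: [2, 11] -> [2] and [11]
  Merge: [2] + [11] -> [2, 11]
  Split: [16, 13] -> [16] and [13]
  Merge: [16] + [13] -> [13, 16]
Merge: [2, 11] + [13, 16] -> [2, 11, 13, 16]

Final sorted array: [2, 11, 13, 16]

The merge sort proceeds by recursively splitting the array and merging sorted halves.
After all merges, the sorted array is [2, 11, 13, 16].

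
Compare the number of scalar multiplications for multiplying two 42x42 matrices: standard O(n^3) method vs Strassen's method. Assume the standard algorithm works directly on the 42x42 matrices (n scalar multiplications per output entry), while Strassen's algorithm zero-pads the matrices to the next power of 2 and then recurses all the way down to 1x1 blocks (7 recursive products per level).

Matrix multiplication for 42x42 matrices:

Strassen's algorithm requires power-of-2 dimensions. Pad 42x42 to 64x64 (next power of 2).

Standard algorithm: 42^3 = 74088 multiplications
Strassen's algorithm: 7^(log2(64)) = 7^6 = 117649 multiplications
Difference: 74088 - 117649 = -43561 (Strassen uses MORE here due to padding overhead — for small or just-over-power-of-2 n, padding can outweigh the per-level savings)

Standard: 74088 multiplications (42^3). Strassen: 117649 multiplications (7^6, after padding to 64x64). Strassen reduces 8 recursive multiplications to 7 at each level.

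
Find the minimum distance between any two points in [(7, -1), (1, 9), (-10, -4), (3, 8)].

Computing all pairwise distances among 4 points:

d((7, -1), (1, 9)) = 11.6619
d((7, -1), (-10, -4)) = 17.2627
d((7, -1), (3, 8)) = 9.8489
d((1, 9), (-10, -4)) = 17.0294
d((1, 9), (3, 8)) = 2.2361 <-- minimum
d((-10, -4), (3, 8)) = 17.6918

Closest pair: (1, 9) and (3, 8) with distance 2.2361

The closest pair is (1, 9) and (3, 8) with Euclidean distance 2.2361. For 4 points, brute-force pairwise comparison is shown above. For large n, the divide-and-conquer algorithm (sort by x, recurse on halves, check the dividing strip) achieves O(n log n).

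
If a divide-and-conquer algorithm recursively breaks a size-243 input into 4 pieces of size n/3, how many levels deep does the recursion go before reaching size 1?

For divide and conquer with division factor 3:

Problem sizes at each level:
Level 0: 243
Level 1: 81
Level 2: 27
Level 3: 9
Level 4: 3
Level 5: 1

The root is level 0 and the size-1 base case is level 5 (the tree spans levels 0 through 5, i.e. 6 levels counting the root), so the depth is the number of divisions: log_3(243) = 5

The recursion tree depth is log_3(243) = 5. At each level, the problem size is divided by 3, so it takes 5 divisions to reduce to a base case of size 1. The algorithm makes 4 recursive calls at each level.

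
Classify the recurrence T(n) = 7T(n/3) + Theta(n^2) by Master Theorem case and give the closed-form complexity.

Master Theorem for T(n) = 7T(n/3) + O(n^2):

a = 7, b = 3, c = 2
log_b(a) = log_3(7) = 1.7712

Case 3: c = 2 > log_3(7) = 1.7712
T(n) = O(n^2) = O(n^2)

For T(n) = 7T(n/3) + O(n^2): log_3(7) = 1.7712. This is Case 3 of the Master Theorem (c > log_b(a), work dominated by root), giving O(n^2).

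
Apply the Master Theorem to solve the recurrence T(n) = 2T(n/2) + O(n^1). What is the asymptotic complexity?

Master Theorem for T(n) = 2T(n/2) + O(n^1):

a = 2, b = 2, c = 1
log_b(a) = log_2(2) = 1.0000

Case 2: c = 1 = log_2(2) = 1.0000
T(n) = O(n^1 log n) = O(n log n)

For T(n) = 2T(n/2) + O(n^1): log_2(2) = 1.0000. This is Case 2 of the Master Theorem (c = log_b(a), equal work at all levels), giving O(n log n).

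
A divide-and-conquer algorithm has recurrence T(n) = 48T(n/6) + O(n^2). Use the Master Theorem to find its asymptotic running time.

Master Theorem for T(n) = 48T(n/6) + O(n^2):

a = 48, b = 6, c = 2
log_b(a) = log_6(48) = 2.1606

Case 1: c = 2 < log_6(48) = 2.1606
T(n) = O(n^(log_6 48))

For T(n) = 48T(n/6) + O(n^2): log_6(48) = 2.1606. This is Case 1 of the Master Theorem (c < log_b(a), work dominated by leaves), giving O(n^(log_6 48)).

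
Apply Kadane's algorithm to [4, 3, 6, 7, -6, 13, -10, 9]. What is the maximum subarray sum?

Using Kadane's algorithm on [4, 3, 6, 7, -6, 13, -10, 9]:

Scanning through the array:
Position 1 (value 3): max_ending_here = 7, max_so_far = 7
Position 2 (value 6): max_ending_here = 13, max_so_far = 13
Position 3 (value 7): max_ending_here = 20, max_so_far = 20
Position 4 (value -6): max_ending_here = 14, max_so_far = 20
Position 5 (value 13): max_ending_here = 27, max_so_far = 27
Position 6 (value -10): max_ending_here = 17, max_so_far = 27
Position 7 (value 9): max_ending_here = 26, max_so_far = 27

Maximum subarray: [4, 3, 6, 7, -6, 13]
Maximum sum: 27

The maximum subarray is [4, 3, 6, 7, -6, 13] with sum 27. This subarray runs from index 0 to index 5.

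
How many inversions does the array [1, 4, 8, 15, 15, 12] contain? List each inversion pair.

Finding inversions in [1, 4, 8, 15, 15, 12]:

(3, 5): arr[3]=15 > arr[5]=12
(4, 5): arr[4]=15 > arr[5]=12

Total inversions: 2

The array has 2 inversion(s): (3,5), (4,5). Each pair (i,j) satisfies i < j and arr[i] > arr[j].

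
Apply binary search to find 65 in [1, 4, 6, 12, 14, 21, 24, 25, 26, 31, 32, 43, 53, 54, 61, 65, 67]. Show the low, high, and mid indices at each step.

Binary search for 65 in [1, 4, 6, 12, 14, 21, 24, 25, 26, 31, 32, 43, 53, 54, 61, 65, 67]:

lo=0, hi=16, mid=8, arr[mid]=26 -> 26 < 65, search right half
lo=9, hi=16, mid=12, arr[mid]=53 -> 53 < 65, search right half
lo=13, hi=16, mid=14, arr[mid]=61 -> 61 < 65, search right half
lo=15, hi=16, mid=15, arr[mid]=65 -> Found target at index 15!

Binary search finds 65 at index 15 after 4 comparisons. The search repeatedly halves the search space by comparing with the middle element.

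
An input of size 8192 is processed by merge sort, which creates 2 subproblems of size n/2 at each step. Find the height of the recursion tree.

For divide and conquer with division factor 2:

Problem sizes at each level:
Level 0: 8192
Level 1: 4096
Level 2: 2048
Level 3: 1024
Level 4: 512
Level 5: 256
Level 6: 128
Level 7: 64
Level 8: 32
Level 9: 16
Level 10: 8
Level 11: 4
Level 12: 2
Level 13: 1

The root is level 0 and the size-1 base case is level 13 (the tree spans levels 0 through 13, i.e. 14 levels counting the root), so the depth is the number of divisions: log_2(8192) = 13

The recursion tree depth is log_2(8192) = 13. At each level, the problem size is divided by 2, so it takes 13 divisions to reduce to a base case of size 1. The algorithm makes 2 recursive calls at each level.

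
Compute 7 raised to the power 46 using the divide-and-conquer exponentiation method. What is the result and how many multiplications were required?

Computing 7^46 by squaring (build up from 7^1; each line after the first costs one multiplication):

7^1 = 7
7^2 = (7^1)^2 = 7^2 = 49
7^4 = (7^2)^2 = 49^2 = 2401
7^5 = 7 * 7^4 = 7 * 2401 = 16807
7^10 = (7^5)^2 = 16807^2 = 282475249
7^11 = 7 * 7^10 = 7 * 282475249 = 1977326743
7^22 = (7^11)^2 = 1977326743^2 = 3909821048582988049
7^23 = 7 * 7^22 = 7 * 3909821048582988049 = 27368747340080916343
7^46 = (7^23)^2 = 27368747340080916343^2 = 749048330965186233494494102694564493649

Result: 749048330965186233494494102694564493649
Multiplications needed: 8 (8 lines after 7^1)

7^46 = 749048330965186233494494102694564493649. Using exponentiation by squaring, this requires 8 multiplications. The key idea: if the exponent is even, square the half-power; if odd, multiply by the base once.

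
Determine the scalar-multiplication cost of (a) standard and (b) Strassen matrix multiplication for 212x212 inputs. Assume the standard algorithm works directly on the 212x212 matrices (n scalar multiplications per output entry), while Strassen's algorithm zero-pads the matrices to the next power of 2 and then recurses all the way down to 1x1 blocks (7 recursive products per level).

Matrix multiplication for 212x212 matrices:

Strassen's algorithm requires power-of-2 dimensions. Pad 212x212 to 256x256 (next power of 2).

Standard algorithm: 212^3 = 9528128 multiplications
Strassen's algorithm: 7^(log2(256)) = 7^8 = 5764801 multiplications
Savings: 9528128 - 5764801 = 3763327 multiplications

Standard: 9528128 multiplications (212^3). Strassen: 5764801 multiplications (7^8, after padding to 256x256). Strassen reduces 8 recursive multiplications to 7 at each level.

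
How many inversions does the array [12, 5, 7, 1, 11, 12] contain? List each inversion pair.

Finding inversions in [12, 5, 7, 1, 11, 12]:

(0, 1): arr[0]=12 > arr[1]=5
(0, 2): arr[0]=12 > arr[2]=7
(0, 3): arr[0]=12 > arr[3]=1
(0, 4): arr[0]=12 > arr[4]=11
(1, 3): arr[1]=5 > arr[3]=1
(2, 3): arr[2]=7 > arr[3]=1

Total inversions: 6

The array has 6 inversion(s): (0,1), (0,2), (0,3), (0,4), (1,3), (2,3). Each pair (i,j) satisfies i < j and arr[i] > arr[j].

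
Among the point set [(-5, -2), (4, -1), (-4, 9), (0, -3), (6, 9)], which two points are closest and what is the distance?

Computing all pairwise distances among 5 points:

d((-5, -2), (4, -1)) = 9.0554
d((-5, -2), (-4, 9)) = 11.0454
d((-5, -2), (0, -3)) = 5.099
d((-5, -2), (6, 9)) = 15.5563
d((4, -1), (-4, 9)) = 12.8062
d((4, -1), (0, -3)) = 4.4721 <-- minimum
d((4, -1), (6, 9)) = 10.198
d((-4, 9), (0, -3)) = 12.6491
d((-4, 9), (6, 9)) = 10.0
d((0, -3), (6, 9)) = 13.4164

Closest pair: (4, -1) and (0, -3) with distance 4.4721

The closest pair is (4, -1) and (0, -3) with Euclidean distance 4.4721. For 5 points, brute-force pairwise comparison is shown above. For large n, the divide-and-conquer algorithm (sort by x, recurse on halves, check the dividing strip) achieves O(n log n).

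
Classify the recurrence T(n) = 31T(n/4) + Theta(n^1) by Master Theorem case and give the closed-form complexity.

Master Theorem for T(n) = 31T(n/4) + O(n^1):

a = 31, b = 4, c = 1
log_b(a) = log_4(31) = 2.4771

Case 1: c = 1 < log_4(31) = 2.4771
T(n) = O(n^(log_4 31))

For T(n) = 31T(n/4) + O(n^1): log_4(31) = 2.4771. This is Case 1 of the Master Theorem (c < log_b(a), work dominated by leaves), giving O(n^(log_4 31)).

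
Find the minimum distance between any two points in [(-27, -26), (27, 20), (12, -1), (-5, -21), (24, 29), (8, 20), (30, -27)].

Computing all pairwise distances among 7 points:

d((-27, -26), (27, 20)) = 70.9366
d((-27, -26), (12, -1)) = 46.3249
d((-27, -26), (-5, -21)) = 22.561
d((-27, -26), (24, 29)) = 75.0067
d((-27, -26), (8, 20)) = 57.8014
d((-27, -26), (30, -27)) = 57.0088
d((27, 20), (12, -1)) = 25.807
d((27, 20), (-5, -21)) = 52.0096
d((27, 20), (24, 29)) = 9.4868 <-- minimum
d((27, 20), (8, 20)) = 19.0
d((27, 20), (30, -27)) = 47.0956
d((12, -1), (-5, -21)) = 26.2488
d((12, -1), (24, 29)) = 32.311
d((12, -1), (8, 20)) = 21.3776
d((12, -1), (30, -27)) = 31.6228
d((-5, -21), (24, 29)) = 57.8014
d((-5, -21), (8, 20)) = 43.0116
d((-5, -21), (30, -27)) = 35.5106
d((24, 29), (8, 20)) = 18.3576
d((24, 29), (30, -27)) = 56.3205
d((8, 20), (30, -27)) = 51.8941

Closest pair: (27, 20) and (24, 29) with distance 9.4868

The closest pair is (27, 20) and (24, 29) with Euclidean distance 9.4868. For 7 points, brute-force pairwise comparison is shown above. For large n, the divide-and-conquer algorithm (sort by x, recurse on halves, check the dividing strip) achieves O(n log n).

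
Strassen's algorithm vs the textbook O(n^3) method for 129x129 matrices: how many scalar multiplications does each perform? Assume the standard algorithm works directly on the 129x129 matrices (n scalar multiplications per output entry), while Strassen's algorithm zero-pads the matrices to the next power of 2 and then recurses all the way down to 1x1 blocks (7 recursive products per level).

Matrix multiplication for 129x129 matrices:

Strassen's algorithm requires power-of-2 dimensions. Pad 129x129 to 256x256 (next power of 2).

Standard algorithm: 129^3 = 2146689 multiplications
Strassen's algorithm: 7^(log2(256)) = 7^8 = 5764801 multiplications
Difference: 2146689 - 5764801 = -3618112 (Strassen uses MORE here due to padding overhead — for small or just-over-power-of-2 n, padding can outweigh the per-level savings)

Standard: 2146689 multiplications (129^3). Strassen: 5764801 multiplications (7^8, after padding to 256x256). Strassen reduces 8 recursive multiplications to 7 at each level.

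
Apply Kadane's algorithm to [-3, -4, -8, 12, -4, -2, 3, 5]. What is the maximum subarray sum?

Using Kadane's algorithm on [-3, -4, -8, 12, -4, -2, 3, 5]:

Scanning through the array:
Position 1 (value -4): max_ending_here = -4, max_so_far = -3
Position 2 (value -8): max_ending_here = -8, max_so_far = -3
Position 3 (value 12): max_ending_here = 12, max_so_far = 12
Position 4 (value -4): max_ending_here = 8, max_so_far = 12
Position 5 (value -2): max_ending_here = 6, max_so_far = 12
Position 6 (value 3): max_ending_here = 9, max_so_far = 12
Position 7 (value 5): max_ending_here = 14, max_so_far = 14

Maximum subarray: [12, -4, -2, 3, 5]
Maximum sum: 14

The maximum subarray is [12, -4, -2, 3, 5] with sum 14. This subarray runs from index 3 to index 7.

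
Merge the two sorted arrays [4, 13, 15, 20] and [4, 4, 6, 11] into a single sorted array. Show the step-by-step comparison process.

Merging process:

Compare 4 vs 4: take 4 from left. Merged: [4]
Compare 13 vs 4: take 4 from right. Merged: [4, 4]
Compare 13 vs 4: take 4 from right. Merged: [4, 4, 4]
Compare 13 vs 6: take 6 from right. Merged: [4, 4, 4, 6]
Compare 13 vs 11: take 11 from right. Merged: [4, 4, 4, 6, 11]
Append remaining from left: [13, 15, 20]. Merged: [4, 4, 4, 6, 11, 13, 15, 20]

Final merged array: [4, 4, 4, 6, 11, 13, 15, 20]
Total comparisons: 5

The merged array is [4, 4, 4, 6, 11, 13, 15, 20], requiring 5 comparisons. The merge step runs in O(n) time where n is the total number of elements.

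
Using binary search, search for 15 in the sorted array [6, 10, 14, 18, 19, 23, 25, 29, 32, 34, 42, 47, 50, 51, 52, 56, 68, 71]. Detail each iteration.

Binary search for 15 in [6, 10, 14, 18, 19, 23, 25, 29, 32, 34, 42, 47, 50, 51, 52, 56, 68, 71]:

lo=0, hi=17, mid=8, arr[mid]=32 -> 32 > 15, search left half
lo=0, hi=7, mid=3, arr[mid]=18 -> 18 > 15, search left half
lo=0, hi=2, mid=1, arr[mid]=10 -> 10 < 15, search right half
lo=2, hi=2, mid=2, arr[mid]=14 -> 14 < 15, search right half
lo=3 > hi=2, target 15 not found

Binary search determines that 15 is not in the array after 4 comparisons. The search space was exhausted without finding the target.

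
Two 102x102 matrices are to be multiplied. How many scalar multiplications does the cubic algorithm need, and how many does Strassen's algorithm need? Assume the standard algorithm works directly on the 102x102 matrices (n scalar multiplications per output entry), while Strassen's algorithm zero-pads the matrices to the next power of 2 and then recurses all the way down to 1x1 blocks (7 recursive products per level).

Matrix multiplication for 102x102 matrices:

Strassen's algorithm requires power-of-2 dimensions. Pad 102x102 to 128x128 (next power of 2).

Standard algorithm: 102^3 = 1061208 multiplications
Strassen's algorithm: 7^(log2(128)) = 7^7 = 823543 multiplications
Savings: 1061208 - 823543 = 237665 multiplications

Standard: 1061208 multiplications (102^3). Strassen: 823543 multiplications (7^7, after padding to 128x128). Strassen reduces 8 recursive multiplications to 7 at each level.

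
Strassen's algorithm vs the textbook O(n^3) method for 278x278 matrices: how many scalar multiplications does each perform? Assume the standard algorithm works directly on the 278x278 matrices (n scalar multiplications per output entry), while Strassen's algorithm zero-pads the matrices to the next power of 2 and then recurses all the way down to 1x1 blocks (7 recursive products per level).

Matrix multiplication for 278x278 matrices:

Strassen's algorithm requires power-of-2 dimensions. Pad 278x278 to 512x512 (next power of 2).

Standard algorithm: 278^3 = 21484952 multiplications
Strassen's algorithm: 7^(log2(512)) = 7^9 = 40353607 multiplications
Difference: 21484952 - 40353607 = -18868655 (Strassen uses MORE here due to padding overhead — for small or just-over-power-of-2 n, padding can outweigh the per-level savings)

Standard: 21484952 multiplications (278^3). Strassen: 40353607 multiplications (7^9, after padding to 512x512). Strassen reduces 8 recursive multiplications to 7 at each level.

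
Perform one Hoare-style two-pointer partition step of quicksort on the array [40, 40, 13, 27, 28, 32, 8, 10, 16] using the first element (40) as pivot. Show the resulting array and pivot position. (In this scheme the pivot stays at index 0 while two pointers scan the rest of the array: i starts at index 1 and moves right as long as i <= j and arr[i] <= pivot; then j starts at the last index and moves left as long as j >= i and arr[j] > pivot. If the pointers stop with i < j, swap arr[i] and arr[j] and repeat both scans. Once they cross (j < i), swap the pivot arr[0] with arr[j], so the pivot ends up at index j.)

Hoare-style two-pointer partition with pivot = 40:

Initial array: [40, 40, 13, 27, 28, 32, 8, 10, 16]

Pointers start at i = 1, j = 8.
i ends at 9, j ends at 8: the pointers have crossed (j < i), so scanning stops.

Swap pivot arr[0] with arr[8] to place pivot at position 8: [16, 40, 13, 27, 28, 32, 8, 10, 40]
Pivot position: 8

After partitioning with pivot 40, the array becomes [16, 40, 13, 27, 28, 32, 8, 10, 40]. The pivot is placed at index 8. All elements to the left of the pivot are <= 40, and all elements to the right are > 40.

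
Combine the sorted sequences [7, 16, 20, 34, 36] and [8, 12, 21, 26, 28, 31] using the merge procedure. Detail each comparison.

Merging process:

Compare 7 vs 8: take 7 from left. Merged: [7]
Compare 16 vs 8: take 8 from right. Merged: [7, 8]
Compare 16 vs 12: take 12 from right. Merged: [7, 8, 12]
Compare 16 vs 21: take 16 from left. Merged: [7, 8, 12, 16]
Compare 20 vs 21: take 20 from left. Merged: [7, 8, 12, 16, 20]
Compare 34 vs 21: take 21 from right. Merged: [7, 8, 12, 16, 20, 21]
Compare 34 vs 26: take 26 from right. Merged: [7, 8, 12, 16, 20, 21, 26]
Compare 34 vs 28: take 28 from right. Merged: [7, 8, 12, 16, 20, 21, 26, 28]
Compare 34 vs 31: take 31 from right. Merged: [7, 8, 12, 16, 20, 21, 26, 28, 31]
Append remaining from left: [34, 36]. Merged: [7, 8, 12, 16, 20, 21, 26, 28, 31, 34, 36]

Final merged array: [7, 8, 12, 16, 20, 21, 26, 28, 31, 34, 36]
Total comparisons: 9

The merged array is [7, 8, 12, 16, 20, 21, 26, 28, 31, 34, 36], requiring 9 comparisons. The merge step runs in O(n) time where n is the total number of elements.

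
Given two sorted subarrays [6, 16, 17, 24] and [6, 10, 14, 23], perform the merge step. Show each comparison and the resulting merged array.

Merging process:

Compare 6 vs 6: take 6 from left. Merged: [6]
Compare 16 vs 6: take 6 from right. Merged: [6, 6]
Compare 16 vs 10: take 10 from right. Merged: [6, 6, 10]
Compare 16 vs 14: take 14 from right. Merged: [6, 6, 10, 14]
Compare 16 vs 23: take 16 from left. Merged: [6, 6, 10, 14, 16]
Compare 17 vs 23: take 17 from left. Merged: [6, 6, 10, 14, 16, 17]
Compare 24 vs 23: take 23 from right. Merged: [6, 6, 10, 14, 16, 17, 23]
Append remaining from left: [24]. Merged: [6, 6, 10, 14, 16, 17, 23, 24]

Final merged array: [6, 6, 10, 14, 16, 17, 23, 24]
Total comparisons: 7

The merged array is [6, 6, 10, 14, 16, 17, 23, 24], requiring 7 comparisons. The merge step runs in O(n) time where n is the total number of elements.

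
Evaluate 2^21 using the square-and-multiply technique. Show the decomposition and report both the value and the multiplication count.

Computing 2^21 by squaring (build up from 2^1; each line after the first costs one multiplication):

2^1 = 2
2^2 = (2^1)^2 = 2^2 = 4
2^4 = (2^2)^2 = 4^2 = 16
2^5 = 2 * 2^4 = 2 * 16 = 32
2^10 = (2^5)^2 = 32^2 = 1024
2^20 = (2^10)^2 = 1024^2 = 1048576
2^21 = 2 * 2^20 = 2 * 1048576 = 2097152

Result: 2097152
Multiplications needed: 6 (6 lines after 2^1)

2^21 = 2097152. Using exponentiation by squaring, this requires 6 multiplications. The key idea: if the exponent is even, square the half-power; if odd, multiply by the base once.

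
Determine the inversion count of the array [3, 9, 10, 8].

Finding inversions in [3, 9, 10, 8]:

(1, 3): arr[1]=9 > arr[3]=8
(2, 3): arr[2]=10 > arr[3]=8

Total inversions: 2

The array has 2 inversion(s): (1,3), (2,3). Each pair (i,j) satisfies i < j and arr[i] > arr[j].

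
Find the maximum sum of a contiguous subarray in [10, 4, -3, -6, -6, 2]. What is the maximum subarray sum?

Using Kadane's algorithm on [10, 4, -3, -6, -6, 2]:

Scanning through the array:
Position 1 (value 4): max_ending_here = 14, max_so_far = 14
Position 2 (value -3): max_ending_here = 11, max_so_far = 14
Position 3 (value -6): max_ending_here = 5, max_so_far = 14
Position 4 (value -6): max_ending_here = -1, max_so_far = 14
Position 5 (value 2): max_ending_here = 2, max_so_far = 14

Maximum subarray: [10, 4]
Maximum sum: 14

The maximum subarray is [10, 4] with sum 14. This subarray runs from index 0 to index 1.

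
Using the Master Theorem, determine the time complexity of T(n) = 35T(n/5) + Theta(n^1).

Master Theorem for T(n) = 35T(n/5) + O(n^1):

a = 35, b = 5, c = 1
log_b(a) = log_5(35) = 2.2091

Case 1: c = 1 < log_5(35) = 2.2091
T(n) = O(n^(log_5 35))

For T(n) = 35T(n/5) + O(n^1): log_5(35) = 2.2091. This is Case 1 of the Master Theorem (c < log_b(a), work dominated by leaves), giving O(n^(log_5 35)).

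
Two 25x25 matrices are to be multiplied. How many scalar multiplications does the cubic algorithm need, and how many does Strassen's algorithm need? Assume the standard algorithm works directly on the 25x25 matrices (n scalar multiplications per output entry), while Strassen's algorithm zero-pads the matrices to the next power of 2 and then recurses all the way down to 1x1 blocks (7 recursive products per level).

Matrix multiplication for 25x25 matrices:

Strassen's algorithm requires power-of-2 dimensions. Pad 25x25 to 32x32 (next power of 2).

Standard algorithm: 25^3 = 15625 multiplications
Strassen's algorithm: 7^(log2(32)) = 7^5 = 16807 multiplications
Difference: 15625 - 16807 = -1182 (Strassen uses MORE here due to padding overhead — for small or just-over-power-of-2 n, padding can outweigh the per-level savings)

Standard: 15625 multiplications (25^3). Strassen: 16807 multiplications (7^5, after padding to 32x32). Strassen reduces 8 recursive multiplications to 7 at each level.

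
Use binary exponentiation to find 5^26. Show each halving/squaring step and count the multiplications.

Computing 5^26 by squaring (build up from 5^1; each line after the first costs one multiplication):

5^1 = 5
5^2 = (5^1)^2 = 5^2 = 25
5^3 = 5 * 5^2 = 5 * 25 = 125
5^6 = (5^3)^2 = 125^2 = 15625
5^12 = (5^6)^2 = 15625^2 = 244140625
5^13 = 5 * 5^12 = 5 * 244140625 = 1220703125
5^26 = (5^13)^2 = 1220703125^2 = 1490116119384765625

Result: 1490116119384765625
Multiplications needed: 6 (6 lines after 5^1)

5^26 = 1490116119384765625. Using exponentiation by squaring, this requires 6 multiplications. The key idea: if the exponent is even, square the half-power; if odd, multiply by the base once.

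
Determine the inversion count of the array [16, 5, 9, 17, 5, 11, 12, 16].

Finding inversions in [16, 5, 9, 17, 5, 11, 12, 16]:

(0, 1): arr[0]=16 > arr[1]=5
(0, 2): arr[0]=16 > arr[2]=9
(0, 4): arr[0]=16 > arr[4]=5
(0, 5): arr[0]=16 > arr[5]=11
(0, 6): arr[0]=16 > arr[6]=12
(2, 4): arr[2]=9 > arr[4]=5
(3, 4): arr[3]=17 > arr[4]=5
(3, 5): arr[3]=17 > arr[5]=11
(3, 6): arr[3]=17 > arr[6]=12
(3, 7): arr[3]=17 > arr[7]=16

Total inversions: 10

The array has 10 inversion(s): (0,1), (0,2), (0,4), (0,5), (0,6), (2,4), (3,4), (3,5), (3,6), (3,7). Each pair (i,j) satisfies i < j and arr[i] > arr[j].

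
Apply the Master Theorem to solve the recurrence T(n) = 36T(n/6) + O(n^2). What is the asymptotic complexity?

Master Theorem for T(n) = 36T(n/6) + O(n^2):

a = 36, b = 6, c = 2
log_b(a) = log_6(36) = 2.0000

Case 2: c = 2 = log_6(36) = 2.0000
T(n) = O(n^2 log n) = O(n^2 log n)

For T(n) = 36T(n/6) + O(n^2): log_6(36) = 2.0000. This is Case 2 of the Master Theorem (c = log_b(a), equal work at all levels), giving O(n^2 log n).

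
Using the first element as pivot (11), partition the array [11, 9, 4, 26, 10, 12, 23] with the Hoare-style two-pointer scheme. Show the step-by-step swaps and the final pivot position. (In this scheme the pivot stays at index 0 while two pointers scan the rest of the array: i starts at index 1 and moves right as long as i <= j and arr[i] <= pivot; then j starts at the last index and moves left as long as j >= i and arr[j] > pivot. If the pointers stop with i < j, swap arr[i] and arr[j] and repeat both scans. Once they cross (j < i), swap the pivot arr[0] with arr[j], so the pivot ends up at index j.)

Hoare-style two-pointer partition with pivot = 11:

Initial array: [11, 9, 4, 26, 10, 12, 23]

Pointers start at i = 1, j = 6.
i stops at index 3 (arr[3]=26 > 11), j stops at index 4 (arr[4]=10 <= 11): swap arr[3] and arr[4], array becomes [11, 9, 4, 10, 26, 12, 23]
i ends at 4, j ends at 3: the pointers have crossed (j < i), so scanning stops.

Swap pivot arr[0] with arr[3] to place pivot at position 3: [10, 9, 4, 11, 26, 12, 23]
Pivot position: 3

After partitioning with pivot 11, the array becomes [10, 9, 4, 11, 26, 12, 23]. The pivot is placed at index 3. All elements to the left of the pivot are <= 11, and all elements to the right are > 11.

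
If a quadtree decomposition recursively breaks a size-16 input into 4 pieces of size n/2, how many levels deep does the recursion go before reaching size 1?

For divide and conquer with division factor 2:

Problem sizes at each level:
Level 0: 16
Level 1: 8
Level 2: 4
Level 3: 2
Level 4: 1

The root is level 0 and the size-1 base case is level 4 (the tree spans levels 0 through 4, i.e. 5 levels counting the root), so the depth is the number of divisions: log_2(16) = 4

The recursion tree depth is log_2(16) = 4. At each level, the problem size is divided by 2, so it takes 4 divisions to reduce to a base case of size 1. The algorithm makes 4 recursive calls at each level.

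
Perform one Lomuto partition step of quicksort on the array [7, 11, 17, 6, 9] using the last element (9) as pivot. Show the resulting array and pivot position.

Lomuto partition with pivot = 9:

Initial array: [7, 11, 17, 6, 9]

arr[0]=7 <= 9: swap with position 0, array becomes [7, 11, 17, 6, 9]
arr[1]=11 > 9: no swap
arr[2]=17 > 9: no swap
arr[3]=6 <= 9: swap with position 1, array becomes [7, 6, 17, 11, 9]

Place pivot at position 2: [7, 6, 9, 11, 17]
Pivot position: 2

After partitioning with pivot 9, the array becomes [7, 6, 9, 11, 17]. The pivot is placed at index 2. All elements to the left of the pivot are <= 9, and all elements to the right are > 9.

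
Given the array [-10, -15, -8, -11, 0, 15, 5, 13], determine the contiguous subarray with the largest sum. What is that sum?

Using Kadane's algorithm on [-10, -15, -8, -11, 0, 15, 5, 13]:

Scanning through the array:
Position 1 (value -15): max_ending_here = -15, max_so_far = -10
Position 2 (value -8): max_ending_here = -8, max_so_far = -8
Position 3 (value -11): max_ending_here = -11, max_so_far = -8
Position 4 (value 0): max_ending_here = 0, max_so_far = 0
Position 5 (value 15): max_ending_here = 15, max_so_far = 15
Position 6 (value 5): max_ending_here = 20, max_so_far = 20
Position 7 (value 13): max_ending_here = 33, max_so_far = 33

Maximum subarray: [0, 15, 5, 13]
Maximum sum: 33

The maximum subarray is [0, 15, 5, 13] with sum 33. This subarray runs from index 4 to index 7.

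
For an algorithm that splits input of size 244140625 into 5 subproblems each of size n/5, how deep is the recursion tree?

For divide and conquer with division factor 5:

Problem sizes at each level:
Level 0: 244140625
Level 1: 48828125
Level 2: 9765625
Level 3: 1953125
Level 4: 390625
Level 5: 78125
Level 6: 15625
Level 7: 3125
Level 8: 625
Level 9: 125
Level 10: 25
Level 11: 5
Level 12: 1

The root is level 0 and the size-1 base case is level 12 (the tree spans levels 0 through 12, i.e. 13 levels counting the root), so the depth is the number of divisions: log_5(244140625) = 12

The recursion tree depth is log_5(244140625) = 12. At each level, the problem size is divided by 5, so it takes 12 divisions to reduce to a base case of size 1. The algorithm makes 5 recursive calls at each level.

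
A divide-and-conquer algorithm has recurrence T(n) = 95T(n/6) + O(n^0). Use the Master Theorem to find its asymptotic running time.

Master Theorem for T(n) = 95T(n/6) + O(n^0):

a = 95, b = 6, c = 0
log_b(a) = log_6(95) = 2.5416

Case 1: c = 0 < log_6(95) = 2.5416
T(n) = O(n^(log_6 95))

For T(n) = 95T(n/6) + O(n^0): log_6(95) = 2.5416. This is Case 1 of the Master Theorem (c < log_b(a), work dominated by leaves), giving O(n^(log_6 95)).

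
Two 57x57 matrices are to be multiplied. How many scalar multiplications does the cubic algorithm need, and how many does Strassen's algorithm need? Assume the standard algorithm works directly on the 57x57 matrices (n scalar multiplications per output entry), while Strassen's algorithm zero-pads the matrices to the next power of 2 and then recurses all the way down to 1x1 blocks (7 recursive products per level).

Matrix multiplication for 57x57 matrices:

Strassen's algorithm requires power-of-2 dimensions. Pad 57x57 to 64x64 (next power of 2).

Standard algorithm: 57^3 = 185193 multiplications
Strassen's algorithm: 7^(log2(64)) = 7^6 = 117649 multiplications
Savings: 185193 - 117649 = 67544 multiplications

Standard: 185193 multiplications (57^3). Strassen: 117649 multiplications (7^6, after padding to 64x64). Strassen reduces 8 recursive multiplications to 7 at each level.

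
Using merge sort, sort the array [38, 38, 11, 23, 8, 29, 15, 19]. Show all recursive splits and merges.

Merge sort trace:

Split: [38, 38, 11, 23, 8, 29, 15, 19] -> [38, 38, 11, 23] and [8, 29, 15, 19]
  Split: [38, 38, 11, 23] -> [38, 38] and [11, 23]
    Split: [38, 38] -> [38] and [38]
    Merge: [38] + [38] -> [38, 38]
    Split: [11, 23] -> [11] and [23]
    Merge: [11] + [23] -> [11, 23]
  Merge: [38, 38] + [11, 23] -> [11, 23, 38, 38]
  Split: [8, 29, 15, 19] -> [8, 29] and [15, 19]
    Split: [8, 29] -> [8] and [29]
    Merge: [8] + [29] -> [8, 29]
    Split: [15, 19] -> [15] and [19]
    Merge: [15] + [19] -> [15, 19]
  Merge: [8, 29] + [15, 19] -> [8, 15, 19, 29]
Merge: [11, 23, 38, 38] + [8, 15, 19, 29] -> [8, 11, 15, 19, 23, 29, 38, 38]

Final sorted array: [8, 11, 15, 19, 23, 29, 38, 38]

The merge sort proceeds by recursively splitting the array and merging sorted halves.
After all merges, the sorted array is [8, 11, 15, 19, 23, 29, 38, 38].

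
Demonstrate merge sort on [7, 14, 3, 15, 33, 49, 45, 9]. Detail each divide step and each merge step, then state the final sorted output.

Merge sort trace:

Split: [7, 14, 3, 15, 33, 49, 45, 9] -> [7, 14, 3, 15] and [33, 49, 45, 9]
  Split: [7, 14, 3, 15] -> [7, 14] and [3, 15]
    Split: [7, 14] -> [7] and [14]
    Merge: [7] + [14] -> [7, 14]
    Split: [3, 15] -> [3] and [15]
    Merge: [3] + [15] -> [3, 15]
  Merge: [7, 14] + [3, 15] -> [3, 7, 14, 15]
  Split: [33, 49, 45, 9] -> [33, 49] and [45, 9]
    Split: [33, 49] -> [33] and [49]
    Merge: [33] + [49] -> [33, 49]
    Split: [45, 9] -> [45] and [9]
    Merge: [45] + [9] -> [9, 45]
  Merge: [33, 49] + [9, 45] -> [9, 33, 45, 49]
Merge: [3, 7, 14, 15] + [9, 33, 45, 49] -> [3, 7, 9, 14, 15, 33, 45, 49]

Final sorted array: [3, 7, 9, 14, 15, 33, 45, 49]

The merge sort proceeds by recursively splitting the array and merging sorted halves.
After all merges, the sorted array is [3, 7, 9, 14, 15, 33, 45, 49].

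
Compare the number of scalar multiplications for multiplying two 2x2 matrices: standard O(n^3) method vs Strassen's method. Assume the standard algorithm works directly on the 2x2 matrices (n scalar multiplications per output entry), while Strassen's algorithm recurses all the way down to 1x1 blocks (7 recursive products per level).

Matrix multiplication for 2x2 matrices:

Standard algorithm: 2^3 = 8 multiplications
Strassen's algorithm: 7^(log2(2)) = 7^1 = 7 multiplications
Savings: 8 - 7 = 1 multiplications

Standard: 8 multiplications (2^3). Strassen: 7 multiplications (7^1). Strassen reduces 8 recursive multiplications to 7 at each level.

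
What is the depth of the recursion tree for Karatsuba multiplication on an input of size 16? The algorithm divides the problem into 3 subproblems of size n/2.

For divide and conquer with division factor 2:

Problem sizes at each level:
Level 0: 16
Level 1: 8
Level 2: 4
Level 3: 2
Level 4: 1

The root is level 0 and the size-1 base case is level 4 (the tree spans levels 0 through 4, i.e. 5 levels counting the root), so the depth is the number of divisions: log_2(16) = 4

The recursion tree depth is log_2(16) = 4. At each level, the problem size is divided by 2, so it takes 4 divisions to reduce to a base case of size 1. The algorithm makes 3 recursive calls at each level.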